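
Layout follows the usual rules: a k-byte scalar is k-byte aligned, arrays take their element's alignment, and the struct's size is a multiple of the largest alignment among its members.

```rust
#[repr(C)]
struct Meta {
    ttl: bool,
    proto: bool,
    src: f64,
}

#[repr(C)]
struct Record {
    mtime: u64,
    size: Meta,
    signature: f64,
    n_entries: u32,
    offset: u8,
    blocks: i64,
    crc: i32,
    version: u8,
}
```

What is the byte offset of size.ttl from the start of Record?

8

Meta: ttl at 0 (size 1, align 1) → ends 1; proto at 1 (size 1, align 1) → ends 2; pad 6 to align 8 for src; src at 8 (size 8, align 8) → ends 16; total 16 bytes, alignment 8
mtime at 0 (size 8, align 8) → ends 8
size at 8 (size 16, align 8) → ends 24
within Meta: ttl at 0
8 + 0 = 8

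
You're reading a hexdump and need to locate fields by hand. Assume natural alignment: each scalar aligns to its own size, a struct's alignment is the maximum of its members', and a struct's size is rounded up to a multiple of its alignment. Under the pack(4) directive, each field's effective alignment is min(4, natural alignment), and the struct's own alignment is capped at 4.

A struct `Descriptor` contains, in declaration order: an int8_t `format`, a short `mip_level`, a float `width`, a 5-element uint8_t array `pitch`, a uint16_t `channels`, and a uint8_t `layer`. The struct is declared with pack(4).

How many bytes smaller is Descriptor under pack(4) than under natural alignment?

natural layout:
  format at 0 (size 1, align 1) → ends 1
  pad 1 to align 2 for mip_level
  mip_level at 2 (size 2, align 2) → ends 4
  width at 4 (size 4, align 4) → ends 8
  pitch at 8 (size 5, align 1) → ends 13
  pad 1 to align 2 for channels
  channels at 14 (size 2, align 2) → ends 16
  layer at 16 (size 1, align 1) → ends 17
  tail pad 3 to reach multiple of 4
  total 20 bytes, alignment 4
packed(4) layout:
  format at 0 (size 1, align 1) → ends 1
  pad 1 to align 2 for mip_level
  mip_level at 2 (size 2, align 2) → ends 4
  width at 4 (size 4, align 4) → ends 8
  pitch at 8 (size 5, align 1) → ends 13
  pad 1 to align 2 for channels
  channels at 14 (size 2, align 2) → ends 16
  layer at 16 (size 1, align 1) → ends 17
  tail pad 3 to reach multiple of 4
  total 20 bytes, alignment 4
20 − 20 = 0

0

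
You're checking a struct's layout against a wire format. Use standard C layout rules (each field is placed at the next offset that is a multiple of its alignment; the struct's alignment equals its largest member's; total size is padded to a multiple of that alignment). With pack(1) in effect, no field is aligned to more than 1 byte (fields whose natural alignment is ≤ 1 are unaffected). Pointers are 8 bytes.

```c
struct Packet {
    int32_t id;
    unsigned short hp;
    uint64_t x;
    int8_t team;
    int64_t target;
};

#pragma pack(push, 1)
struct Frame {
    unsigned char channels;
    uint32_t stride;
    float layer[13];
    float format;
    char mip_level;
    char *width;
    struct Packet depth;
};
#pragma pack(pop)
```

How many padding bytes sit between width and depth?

0

Packet: 0..4  id  (4B, 4-aligned); 4..6  hp  (2B, 2-aligned); 6..8  -- padding (2B); 8..16  x  (8B, 8-aligned); 16..17  team  (1B, 1-aligned); 17..24  -- padding (7B); 24..32  target  (8B, 8-aligned); sizeof = 32, alignof = 8
0..1  channels  (1B, 1-aligned)
1..5  stride  (4B, 1-aligned)
5..57  layer  (52B, 1-aligned)
57..61  format  (4B, 1-aligned)
61..62  mip_level  (1B, 1-aligned)
62..70  width  (8B, 1-aligned)
70..102  depth  (32B, 1-aligned)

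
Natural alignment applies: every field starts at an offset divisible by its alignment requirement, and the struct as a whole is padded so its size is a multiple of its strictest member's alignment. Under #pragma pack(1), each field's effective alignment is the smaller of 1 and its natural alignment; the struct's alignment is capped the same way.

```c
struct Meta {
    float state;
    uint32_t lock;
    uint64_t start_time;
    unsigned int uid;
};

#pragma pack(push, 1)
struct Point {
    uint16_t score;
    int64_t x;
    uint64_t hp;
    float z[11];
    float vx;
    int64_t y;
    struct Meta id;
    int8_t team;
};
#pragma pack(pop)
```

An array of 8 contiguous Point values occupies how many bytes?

Meta: 0..4  state  (4B, 4-aligned); 4..8  lock  (4B, 4-aligned); 8..16  start_time  (8B, 8-aligned); 16..20  uid  (4B, 4-aligned); 20..24  -- tail padding (4B); sizeof = 24, alignof = 8
0..2  score  (2B, 1-aligned)
2..10  x  (8B, 1-aligned)
10..18  hp  (8B, 1-aligned)
18..62  z  (44B, 1-aligned)
62..66  vx  (4B, 1-aligned)
66..74  y  (8B, 1-aligned)
74..98  id  (24B, 1-aligned)
98..99  team  (1B, 1-aligned)
sizeof = 99, alignof = 1
array of 8: 8 × 99 = 792

792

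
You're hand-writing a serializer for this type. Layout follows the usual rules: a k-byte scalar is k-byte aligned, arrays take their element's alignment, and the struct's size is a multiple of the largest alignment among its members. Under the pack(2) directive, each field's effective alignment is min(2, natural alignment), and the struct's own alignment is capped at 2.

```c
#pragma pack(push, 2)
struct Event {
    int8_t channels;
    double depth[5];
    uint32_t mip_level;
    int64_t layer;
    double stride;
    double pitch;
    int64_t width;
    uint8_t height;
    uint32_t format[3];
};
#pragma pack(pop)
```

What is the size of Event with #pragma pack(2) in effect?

channels at 0 (size 1, align 1) → ends 1
pad 1 to align 2 for depth
depth at 2 (size 40, align 2) → ends 42
mip_level at 42 (size 4, align 2) → ends 46
layer at 46 (size 8, align 2) → ends 54
stride at 54 (size 8, align 2) → ends 62
pitch at 62 (size 8, align 2) → ends 70
width at 70 (size 8, align 2) → ends 78
height at 78 (size 1, align 1) → ends 79
pad 1 to align 2 for format
format at 80 (size 12, align 2) → ends 92
total 92 bytes, alignment 2

92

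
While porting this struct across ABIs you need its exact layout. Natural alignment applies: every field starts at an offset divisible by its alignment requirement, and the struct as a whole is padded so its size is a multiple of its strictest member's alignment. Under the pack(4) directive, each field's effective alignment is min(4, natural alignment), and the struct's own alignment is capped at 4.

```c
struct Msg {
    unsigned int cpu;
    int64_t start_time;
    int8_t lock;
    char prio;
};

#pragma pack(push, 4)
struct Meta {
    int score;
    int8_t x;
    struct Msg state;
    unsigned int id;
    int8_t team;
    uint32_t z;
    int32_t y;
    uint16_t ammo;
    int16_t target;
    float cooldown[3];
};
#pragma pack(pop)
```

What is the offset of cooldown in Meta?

52

Msg: 0..4  cpu  (4B, 4-aligned); 4..8  -- padding (4B); 8..16  start_time  (8B, 8-aligned); 16..17  lock  (1B, 1-aligned); 17..18  prio  (1B, 1-aligned); 18..24  -- tail padding (6B); sizeof = 24, alignof = 8
0..4  score  (4B, 4-aligned)
4..5  x  (1B, 1-aligned)
5..8  -- padding (3B)
8..32  state  (24B, 4-aligned)
32..36  id  (4B, 4-aligned)
36..37  team  (1B, 1-aligned)
37..40  -- padding (3B)
40..44  z  (4B, 4-aligned)
44..48  y  (4B, 4-aligned)
48..50  ammo  (2B, 2-aligned)
50..52  target  (2B, 2-aligned)
52..64  cooldown  (12B, 4-aligned)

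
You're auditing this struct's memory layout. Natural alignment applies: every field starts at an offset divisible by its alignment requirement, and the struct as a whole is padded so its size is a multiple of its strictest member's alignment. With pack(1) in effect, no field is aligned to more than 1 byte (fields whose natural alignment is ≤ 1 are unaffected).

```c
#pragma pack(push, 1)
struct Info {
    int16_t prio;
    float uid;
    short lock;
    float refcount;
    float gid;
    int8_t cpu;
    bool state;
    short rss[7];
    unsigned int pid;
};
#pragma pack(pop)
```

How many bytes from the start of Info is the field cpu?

@0: prio [2B, align 1] → 2
@2: uid [4B, align 1] → 6
@6: lock [2B, align 1] → 8
@8: refcount [4B, align 1] → 12
@12: gid [4B, align 1] → 16
@16: cpu [1B, align 1] → 17

16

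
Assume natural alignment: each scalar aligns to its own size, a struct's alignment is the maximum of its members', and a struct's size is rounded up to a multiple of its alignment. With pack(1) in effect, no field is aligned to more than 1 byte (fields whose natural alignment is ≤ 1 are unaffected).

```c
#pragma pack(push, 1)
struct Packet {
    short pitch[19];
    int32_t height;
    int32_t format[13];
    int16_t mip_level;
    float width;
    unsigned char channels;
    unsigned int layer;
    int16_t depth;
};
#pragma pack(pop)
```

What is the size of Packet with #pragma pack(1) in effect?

107

@0: pitch [38B, align 1] → 38
@38: height [4B, align 1] → 42
@42: format [52B, align 1] → 94
@94: mip_level [2B, align 1] → 96
@96: width [4B, align 1] → 100
@100: channels [1B, align 1] → 101
@101: layer [4B, align 1] → 105
@105: depth [2B, align 1] → 107
size 107, align 1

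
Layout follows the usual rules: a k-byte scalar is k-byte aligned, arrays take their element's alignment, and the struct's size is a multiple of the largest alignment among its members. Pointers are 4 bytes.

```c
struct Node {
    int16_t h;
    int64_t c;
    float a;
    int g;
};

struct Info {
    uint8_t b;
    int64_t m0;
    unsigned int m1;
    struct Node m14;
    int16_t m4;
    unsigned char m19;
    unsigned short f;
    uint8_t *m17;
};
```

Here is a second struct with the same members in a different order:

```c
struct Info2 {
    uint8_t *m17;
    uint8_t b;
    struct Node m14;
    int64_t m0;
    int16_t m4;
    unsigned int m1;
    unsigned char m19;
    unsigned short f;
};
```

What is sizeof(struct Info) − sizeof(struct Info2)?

8

Node: 0..2  h  (2B, 2-aligned); 2..8  -- padding (6B); 8..16  c  (8B, 8-aligned); 16..20  a  (4B, 4-aligned); 20..24  g  (4B, 4-aligned); sizeof = 24, alignof = 8
0..1  b  (1B, 1-aligned)
1..8  -- padding (7B)
8..16  m0  (8B, 8-aligned)
16..20  m1  (4B, 4-aligned)
20..24  -- padding (4B)
24..48  m14  (24B, 8-aligned)
48..50  m4  (2B, 2-aligned)
50..51  m19  (1B, 1-aligned)
51..52  -- padding (1B)
52..54  f  (2B, 2-aligned)
54..56  -- padding (2B)
56..60  m17  (4B, 4-aligned)
60..64  -- tail padding (4B)
sizeof = 64, alignof = 8
— Info2 —
0..4  m17  (4B, 4-aligned)
4..5  b  (1B, 1-aligned)
5..8  -- padding (3B)
8..32  m14  (24B, 8-aligned)
32..40  m0  (8B, 8-aligned)
40..42  m4  (2B, 2-aligned)
42..44  -- padding (2B)
44..48  m1  (4B, 4-aligned)
48..49  m19  (1B, 1-aligned)
49..50  -- padding (1B)
50..52  f  (2B, 2-aligned)
52..56  -- tail padding (4B)
sizeof = 56, alignof = 8
64 − 56 = 8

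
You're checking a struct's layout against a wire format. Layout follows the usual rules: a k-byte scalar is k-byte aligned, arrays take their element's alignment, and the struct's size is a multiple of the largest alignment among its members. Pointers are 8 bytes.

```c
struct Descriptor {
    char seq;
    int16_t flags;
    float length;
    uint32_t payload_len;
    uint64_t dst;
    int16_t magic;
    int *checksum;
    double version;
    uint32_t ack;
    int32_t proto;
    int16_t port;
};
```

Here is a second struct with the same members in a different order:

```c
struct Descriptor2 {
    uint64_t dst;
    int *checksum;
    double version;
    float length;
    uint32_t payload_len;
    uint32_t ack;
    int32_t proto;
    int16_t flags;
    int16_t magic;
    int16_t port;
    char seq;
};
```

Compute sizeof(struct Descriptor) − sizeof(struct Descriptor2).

@0: seq [1B, align 1] → 1
+1 pad (align 2)
@2: flags [2B, align 2] → 4
@4: length [4B, align 4] → 8
@8: payload_len [4B, align 4] → 12
+4 pad (align 8)
@16: dst [8B, align 8] → 24
@24: magic [2B, align 2] → 26
+6 pad (align 8)
@32: checksum [8B, align 8] → 40
@40: version [8B, align 8] → 48
@48: ack [4B, align 4] → 52
@52: proto [4B, align 4] → 56
@56: port [2B, align 2] → 58
+6 tail pad (align 8)
size 64, align 8
— Descriptor2 —
@0: dst [8B, align 8] → 8
@8: checksum [8B, align 8] → 16
@16: version [8B, align 8] → 24
@24: length [4B, align 4] → 28
@28: payload_len [4B, align 4] → 32
@32: ack [4B, align 4] → 36
@36: proto [4B, align 4] → 40
@40: flags [2B, align 2] → 42
@42: magic [2B, align 2] → 44
@44: port [2B, align 2] → 46
@46: seq [1B, align 1] → 47
+1 tail pad (align 8)
size 48, align 8
64 − 48 = 16

16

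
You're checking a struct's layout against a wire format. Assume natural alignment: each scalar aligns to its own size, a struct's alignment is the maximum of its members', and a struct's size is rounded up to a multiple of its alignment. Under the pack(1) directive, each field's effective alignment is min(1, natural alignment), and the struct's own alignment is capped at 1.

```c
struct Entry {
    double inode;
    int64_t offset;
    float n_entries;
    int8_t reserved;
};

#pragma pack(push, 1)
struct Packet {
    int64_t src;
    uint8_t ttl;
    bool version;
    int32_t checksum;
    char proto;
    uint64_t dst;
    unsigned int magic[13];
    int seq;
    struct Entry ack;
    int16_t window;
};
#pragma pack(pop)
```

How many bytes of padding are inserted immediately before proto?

Entry: 0..8  inode  (8B, 8-aligned); 8..16  offset  (8B, 8-aligned); 16..20  n_entries  (4B, 4-aligned); 20..21  reserved  (1B, 1-aligned); 21..24  -- tail padding (3B); sizeof = 24, alignof = 8
0..8  src  (8B, 1-aligned)
8..9  ttl  (1B, 1-aligned)
9..10  version  (1B, 1-aligned)
10..14  checksum  (4B, 1-aligned)
14..15  proto  (1B, 1-aligned)

0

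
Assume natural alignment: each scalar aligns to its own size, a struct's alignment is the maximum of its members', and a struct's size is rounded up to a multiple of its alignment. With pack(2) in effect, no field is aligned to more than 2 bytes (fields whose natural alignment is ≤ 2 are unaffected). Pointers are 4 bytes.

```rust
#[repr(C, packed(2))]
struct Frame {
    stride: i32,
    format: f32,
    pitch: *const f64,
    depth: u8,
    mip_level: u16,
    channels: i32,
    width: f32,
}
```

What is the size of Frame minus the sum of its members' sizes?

1

0..4  stride  (4B, 2-aligned)
4..8  format  (4B, 2-aligned)
8..12  pitch  (4B, 2-aligned)
12..13  depth  (1B, 1-aligned)
13..14  -- padding (1B)
14..16  mip_level  (2B, 2-aligned)
16..20  channels  (4B, 2-aligned)
20..24  width  (4B, 2-aligned)
sizeof = 24, alignof = 2
data bytes 23, size 24 → padding 1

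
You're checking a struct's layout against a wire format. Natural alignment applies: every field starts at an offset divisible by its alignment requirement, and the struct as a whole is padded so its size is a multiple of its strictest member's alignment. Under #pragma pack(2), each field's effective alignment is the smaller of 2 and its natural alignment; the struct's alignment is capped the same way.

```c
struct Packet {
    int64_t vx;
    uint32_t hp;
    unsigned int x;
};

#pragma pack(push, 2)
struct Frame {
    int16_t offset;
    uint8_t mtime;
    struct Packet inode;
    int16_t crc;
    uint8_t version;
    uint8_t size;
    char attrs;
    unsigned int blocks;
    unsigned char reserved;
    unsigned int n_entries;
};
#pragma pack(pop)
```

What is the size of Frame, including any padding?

36 bytes

Packet: @0: vx [8B, align 8] → 8; @8: hp [4B, align 4] → 12; @12: x [4B, align 4] → 16; size 16, align 8
@0: offset [2B, align 2] → 2
@2: mtime [1B, align 1] → 3
+1 pad (align 2)
@4: inode [16B, align 2] → 20
@20: crc [2B, align 2] → 22
@22: version [1B, align 1] → 23
@23: size [1B, align 1] → 24
@24: attrs [1B, align 1] → 25
+1 pad (align 2)
@26: blocks [4B, align 2] → 30
@30: reserved [1B, align 1] → 31
+1 pad (align 2)
@32: n_entries [4B, align 2] → 36
size 36, align 2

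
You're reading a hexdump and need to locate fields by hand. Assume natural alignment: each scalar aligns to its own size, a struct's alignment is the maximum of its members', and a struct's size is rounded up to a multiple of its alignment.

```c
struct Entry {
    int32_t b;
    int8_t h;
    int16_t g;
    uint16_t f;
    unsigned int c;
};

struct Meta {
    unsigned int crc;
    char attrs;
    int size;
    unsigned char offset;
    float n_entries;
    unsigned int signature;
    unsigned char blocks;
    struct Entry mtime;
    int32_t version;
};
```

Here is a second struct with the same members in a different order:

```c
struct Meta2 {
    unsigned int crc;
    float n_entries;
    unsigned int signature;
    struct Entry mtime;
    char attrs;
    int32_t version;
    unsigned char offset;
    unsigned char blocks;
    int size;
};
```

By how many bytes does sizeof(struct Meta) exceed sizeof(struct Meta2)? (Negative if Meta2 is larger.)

4

Entry: 0..4  b  (4B, 4-aligned); 4..5  h  (1B, 1-aligned); 5..6  -- padding (1B); 6..8  g  (2B, 2-aligned); 8..10  f  (2B, 2-aligned); 10..12  -- padding (2B); 12..16  c  (4B, 4-aligned); sizeof = 16, alignof = 4
0..4  crc  (4B, 4-aligned)
4..5  attrs  (1B, 1-aligned)
5..8  -- padding (3B)
8..12  size  (4B, 4-aligned)
12..13  offset  (1B, 1-aligned)
13..16  -- padding (3B)
16..20  n_entries  (4B, 4-aligned)
20..24  signature  (4B, 4-aligned)
24..25  blocks  (1B, 1-aligned)
25..28  -- padding (3B)
28..44  mtime  (16B, 4-aligned)
44..48  version  (4B, 4-aligned)
sizeof = 48, alignof = 4
— Meta2 —
0..4  crc  (4B, 4-aligned)
4..8  n_entries  (4B, 4-aligned)
8..12  signature  (4B, 4-aligned)
12..28  mtime  (16B, 4-aligned)
28..29  attrs  (1B, 1-aligned)
29..32  -- padding (3B)
32..36  version  (4B, 4-aligned)
36..37  offset  (1B, 1-aligned)
37..38  blocks  (1B, 1-aligned)
38..40  -- padding (2B)
40..44  size  (4B, 4-aligned)
sizeof = 44, alignof = 4
48 − 44 = 4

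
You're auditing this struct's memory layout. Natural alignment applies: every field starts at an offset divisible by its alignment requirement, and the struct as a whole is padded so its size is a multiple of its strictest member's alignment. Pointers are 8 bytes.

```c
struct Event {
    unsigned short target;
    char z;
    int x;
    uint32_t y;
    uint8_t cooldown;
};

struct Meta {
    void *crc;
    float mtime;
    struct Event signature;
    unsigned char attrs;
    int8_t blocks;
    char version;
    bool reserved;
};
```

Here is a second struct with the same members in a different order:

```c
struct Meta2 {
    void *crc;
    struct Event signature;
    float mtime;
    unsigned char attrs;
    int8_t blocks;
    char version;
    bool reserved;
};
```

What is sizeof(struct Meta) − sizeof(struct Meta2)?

0

Event: target at 0 (size 2, align 2) → ends 2; z at 2 (size 1, align 1) → ends 3; pad 1 to align 4 for x; x at 4 (size 4, align 4) → ends 8; y at 8 (size 4, align 4) → ends 12; cooldown at 12 (size 1, align 1) → ends 13; tail pad 3 to reach multiple of 4; total 16 bytes, alignment 4
crc at 0 (size 8, align 8) → ends 8
mtime at 8 (size 4, align 4) → ends 12
signature at 12 (size 16, align 4) → ends 28
attrs at 28 (size 1, align 1) → ends 29
blocks at 29 (size 1, align 1) → ends 30
version at 30 (size 1, align 1) → ends 31
reserved at 31 (size 1, align 1) → ends 32
total 32 bytes, alignment 8
— Meta2 —
crc at 0 (size 8, align 8) → ends 8
signature at 8 (size 16, align 4) → ends 24
mtime at 24 (size 4, align 4) → ends 28
attrs at 28 (size 1, align 1) → ends 29
blocks at 29 (size 1, align 1) → ends 30
version at 30 (size 1, align 1) → ends 31
reserved at 31 (size 1, align 1) → ends 32
total 32 bytes, alignment 8
32 − 32 = 0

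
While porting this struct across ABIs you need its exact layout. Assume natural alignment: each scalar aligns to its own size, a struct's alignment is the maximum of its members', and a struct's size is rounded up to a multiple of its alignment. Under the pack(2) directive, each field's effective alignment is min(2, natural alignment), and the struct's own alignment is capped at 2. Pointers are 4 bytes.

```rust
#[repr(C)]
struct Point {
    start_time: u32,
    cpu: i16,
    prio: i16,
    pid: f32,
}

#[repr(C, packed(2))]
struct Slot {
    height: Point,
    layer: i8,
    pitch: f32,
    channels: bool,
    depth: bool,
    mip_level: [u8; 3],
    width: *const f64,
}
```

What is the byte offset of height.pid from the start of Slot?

8

Point: start_time at 0 (size 4, align 4) → ends 4; cpu at 4 (size 2, align 2) → ends 6; prio at 6 (size 2, align 2) → ends 8; pid at 8 (size 4, align 4) → ends 12; total 12 bytes, alignment 4
height at 0 (size 12, align 2) → ends 12
within Point: pid at 8
0 + 8 = 8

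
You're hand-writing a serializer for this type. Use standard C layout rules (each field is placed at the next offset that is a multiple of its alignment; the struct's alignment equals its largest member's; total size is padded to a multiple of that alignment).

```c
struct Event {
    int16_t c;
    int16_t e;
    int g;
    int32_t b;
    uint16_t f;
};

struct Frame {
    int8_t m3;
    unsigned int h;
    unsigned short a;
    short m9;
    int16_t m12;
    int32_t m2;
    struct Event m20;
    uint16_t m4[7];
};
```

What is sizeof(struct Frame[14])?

728

Event: 0..2  c  (2B, 2-aligned); 2..4  e  (2B, 2-aligned); 4..8  g  (4B, 4-aligned); 8..12  b  (4B, 4-aligned); 12..14  f  (2B, 2-aligned); 14..16  -- tail padding (2B); sizeof = 16, alignof = 4
0..1  m3  (1B, 1-aligned)
1..4  -- padding (3B)
4..8  h  (4B, 4-aligned)
8..10  a  (2B, 2-aligned)
10..12  m9  (2B, 2-aligned)
12..14  m12  (2B, 2-aligned)
14..16  -- padding (2B)
16..20  m2  (4B, 4-aligned)
20..36  m20  (16B, 4-aligned)
36..50  m4  (14B, 2-aligned)
50..52  -- tail padding (2B)
sizeof = 52, alignof = 4
array of 14: 14 × 52 = 728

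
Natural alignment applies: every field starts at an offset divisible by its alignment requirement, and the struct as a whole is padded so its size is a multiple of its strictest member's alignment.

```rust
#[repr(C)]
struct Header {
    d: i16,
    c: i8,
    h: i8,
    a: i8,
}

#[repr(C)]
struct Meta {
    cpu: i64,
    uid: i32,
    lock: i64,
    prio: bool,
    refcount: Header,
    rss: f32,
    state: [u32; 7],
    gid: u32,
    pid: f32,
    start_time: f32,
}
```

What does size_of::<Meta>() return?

Header: 0..2  d  (2B, 2-aligned); 2..3  c  (1B, 1-aligned); 3..4  h  (1B, 1-aligned); 4..5  a  (1B, 1-aligned); 5..6  -- tail padding (1B); sizeof = 6, alignof = 2
0..8  cpu  (8B, 8-aligned)
8..12  uid  (4B, 4-aligned)
12..16  -- padding (4B)
16..24  lock  (8B, 8-aligned)
24..25  prio  (1B, 1-aligned)
25..26  -- padding (1B)
26..32  refcount  (6B, 2-aligned)
32..36  rss  (4B, 4-aligned)
36..64  state  (28B, 4-aligned)
64..68  gid  (4B, 4-aligned)
68..72  pid  (4B, 4-aligned)
72..76  start_time  (4B, 4-aligned)
76..80  -- tail padding (4B)
sizeof = 80, alignof = 8

80 bytes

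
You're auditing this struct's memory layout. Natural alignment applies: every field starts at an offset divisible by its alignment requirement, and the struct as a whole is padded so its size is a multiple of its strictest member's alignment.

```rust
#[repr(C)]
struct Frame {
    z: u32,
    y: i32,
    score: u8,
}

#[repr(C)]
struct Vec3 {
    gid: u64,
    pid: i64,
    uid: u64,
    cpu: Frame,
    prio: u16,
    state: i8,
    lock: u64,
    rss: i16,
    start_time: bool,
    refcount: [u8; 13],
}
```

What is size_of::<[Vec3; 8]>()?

512

Frame: z at 0 (size 4, align 4) → ends 4; y at 4 (size 4, align 4) → ends 8; score at 8 (size 1, align 1) → ends 9; tail pad 3 to reach multiple of 4; total 12 bytes, alignment 4
gid at 0 (size 8, align 8) → ends 8
pid at 8 (size 8, align 8) → ends 16
uid at 16 (size 8, align 8) → ends 24
cpu at 24 (size 12, align 4) → ends 36
prio at 36 (size 2, align 2) → ends 38
state at 38 (size 1, align 1) → ends 39
pad 1 to align 8 for lock
lock at 40 (size 8, align 8) → ends 48
rss at 48 (size 2, align 2) → ends 50
start_time at 50 (size 1, align 1) → ends 51
refcount at 51 (size 13, align 1) → ends 64
total 64 bytes, alignment 8
array of 8: 8 × 64 = 512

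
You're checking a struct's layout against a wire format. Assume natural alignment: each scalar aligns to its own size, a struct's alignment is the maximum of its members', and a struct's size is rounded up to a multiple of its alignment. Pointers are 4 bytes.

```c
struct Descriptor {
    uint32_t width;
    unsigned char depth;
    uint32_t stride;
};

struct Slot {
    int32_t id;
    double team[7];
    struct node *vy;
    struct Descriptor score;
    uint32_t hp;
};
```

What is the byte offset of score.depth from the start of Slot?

Descriptor: 0..4  width  (4B, 4-aligned); 4..5  depth  (1B, 1-aligned); 5..8  -- padding (3B); 8..12  stride  (4B, 4-aligned); sizeof = 12, alignof = 4
0..4  id  (4B, 4-aligned)
4..8  -- padding (4B)
8..64  team  (56B, 8-aligned)
64..68  vy  (4B, 4-aligned)
68..80  score  (12B, 4-aligned)
within Descriptor: depth at 4
68 + 4 = 72

72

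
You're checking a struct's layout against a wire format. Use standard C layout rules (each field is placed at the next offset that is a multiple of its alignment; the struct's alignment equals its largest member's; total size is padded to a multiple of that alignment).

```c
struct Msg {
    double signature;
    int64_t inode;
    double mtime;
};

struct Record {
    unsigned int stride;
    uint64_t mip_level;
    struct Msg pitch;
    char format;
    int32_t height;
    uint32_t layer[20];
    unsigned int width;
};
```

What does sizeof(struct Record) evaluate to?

Msg: 0..8  signature  (8B, 8-aligned); 8..16  inode  (8B, 8-aligned); 16..24  mtime  (8B, 8-aligned); sizeof = 24, alignof = 8
0..4  stride  (4B, 4-aligned)
4..8  -- padding (4B)
8..16  mip_level  (8B, 8-aligned)
16..40  pitch  (24B, 8-aligned)
40..41  format  (1B, 1-aligned)
41..44  -- padding (3B)
44..48  height  (4B, 4-aligned)
48..128  layer  (80B, 4-aligned)
128..132  width  (4B, 4-aligned)
132..136  -- tail padding (4B)
sizeof = 136, alignof = 8

136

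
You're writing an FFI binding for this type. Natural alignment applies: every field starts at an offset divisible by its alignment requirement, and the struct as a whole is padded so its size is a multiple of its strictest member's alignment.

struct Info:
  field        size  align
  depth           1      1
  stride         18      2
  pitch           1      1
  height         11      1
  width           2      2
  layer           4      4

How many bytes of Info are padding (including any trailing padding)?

0..1  depth  (1B, 1-aligned)
1..2  -- padding (1B)
2..20  stride  (18B, 2-aligned)
20..21  pitch  (1B, 1-aligned)
21..32  height  (11B, 1-aligned)
32..34  width  (2B, 2-aligned)
34..36  -- padding (2B)
36..40  layer  (4B, 4-aligned)
sizeof = 40, alignof = 4
data bytes 37, size 40 → padding 3

3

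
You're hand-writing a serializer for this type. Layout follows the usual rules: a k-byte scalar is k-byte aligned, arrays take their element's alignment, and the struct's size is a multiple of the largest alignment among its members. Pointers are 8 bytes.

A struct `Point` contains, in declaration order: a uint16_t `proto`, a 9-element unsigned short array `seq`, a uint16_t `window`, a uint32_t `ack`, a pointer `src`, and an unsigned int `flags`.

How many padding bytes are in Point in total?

@0: proto [2B, align 2] → 2
@2: seq [18B, align 2] → 20
@20: window [2B, align 2] → 22
+2 pad (align 4)
@24: ack [4B, align 4] → 28
+4 pad (align 8)
@32: src [8B, align 8] → 40
@40: flags [4B, align 4] → 44
+4 tail pad (align 8)
size 48, align 8
data bytes 38, size 48 → padding 10

10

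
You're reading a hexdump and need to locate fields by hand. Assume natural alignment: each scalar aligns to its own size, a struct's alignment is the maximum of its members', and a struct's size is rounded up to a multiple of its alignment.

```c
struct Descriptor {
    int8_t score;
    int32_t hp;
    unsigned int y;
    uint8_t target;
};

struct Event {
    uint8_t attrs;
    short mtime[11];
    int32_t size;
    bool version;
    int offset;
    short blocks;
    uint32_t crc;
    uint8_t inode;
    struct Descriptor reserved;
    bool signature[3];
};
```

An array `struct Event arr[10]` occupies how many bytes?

680

Descriptor: 0..1  score  (1B, 1-aligned); 1..4  -- padding (3B); 4..8  hp  (4B, 4-aligned); 8..12  y  (4B, 4-aligned); 12..13  target  (1B, 1-aligned); 13..16  -- tail padding (3B); sizeof = 16, alignof = 4
0..1  attrs  (1B, 1-aligned)
1..2  -- padding (1B)
2..24  mtime  (22B, 2-aligned)
24..28  size  (4B, 4-aligned)
28..29  version  (1B, 1-aligned)
29..32  -- padding (3B)
32..36  offset  (4B, 4-aligned)
36..38  blocks  (2B, 2-aligned)
38..40  -- padding (2B)
40..44  crc  (4B, 4-aligned)
44..45  inode  (1B, 1-aligned)
45..48  -- padding (3B)
48..64  reserved  (16B, 4-aligned)
64..67  signature  (3B, 1-aligned)
67..68  -- tail padding (1B)
sizeof = 68, alignof = 4
array of 10: 10 × 68 = 680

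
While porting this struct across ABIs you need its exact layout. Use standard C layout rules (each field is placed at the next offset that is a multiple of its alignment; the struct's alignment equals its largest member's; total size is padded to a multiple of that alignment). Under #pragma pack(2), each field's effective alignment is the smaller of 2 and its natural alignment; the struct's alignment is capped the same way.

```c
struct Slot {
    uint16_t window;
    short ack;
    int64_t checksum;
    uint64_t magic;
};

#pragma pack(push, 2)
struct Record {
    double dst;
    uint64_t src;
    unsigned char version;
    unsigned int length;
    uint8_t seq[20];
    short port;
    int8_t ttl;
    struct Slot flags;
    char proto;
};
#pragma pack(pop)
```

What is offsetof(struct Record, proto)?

70

Slot: window at 0 (size 2, align 2) → ends 2; ack at 2 (size 2, align 2) → ends 4; pad 4 to align 8 for checksum; checksum at 8 (size 8, align 8) → ends 16; magic at 16 (size 8, align 8) → ends 24; total 24 bytes, alignment 8
dst at 0 (size 8, align 2) → ends 8
src at 8 (size 8, align 2) → ends 16
version at 16 (size 1, align 1) → ends 17
pad 1 to align 2 for length
length at 18 (size 4, align 2) → ends 22
seq at 22 (size 20, align 1) → ends 42
port at 42 (size 2, align 2) → ends 44
ttl at 44 (size 1, align 1) → ends 45
pad 1 to align 2 for flags
flags at 46 (size 24, align 2) → ends 70
proto at 70 (size 1, align 1) → ends 71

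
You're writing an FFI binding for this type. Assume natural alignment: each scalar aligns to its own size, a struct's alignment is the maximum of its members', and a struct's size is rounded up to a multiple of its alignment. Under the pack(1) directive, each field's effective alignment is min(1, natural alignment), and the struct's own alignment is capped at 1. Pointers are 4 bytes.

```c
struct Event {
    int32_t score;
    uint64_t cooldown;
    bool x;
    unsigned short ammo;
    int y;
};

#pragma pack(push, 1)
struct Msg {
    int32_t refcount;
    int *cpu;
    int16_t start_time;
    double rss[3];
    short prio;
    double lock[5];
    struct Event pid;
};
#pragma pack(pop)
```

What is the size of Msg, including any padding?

100

Event: score at 0 (size 4, align 4) → ends 4; pad 4 to align 8 for cooldown; cooldown at 8 (size 8, align 8) → ends 16; x at 16 (size 1, align 1) → ends 17; pad 1 to align 2 for ammo; ammo at 18 (size 2, align 2) → ends 20; y at 20 (size 4, align 4) → ends 24; total 24 bytes, alignment 8
refcount at 0 (size 4, align 1) → ends 4
cpu at 4 (size 4, align 1) → ends 8
start_time at 8 (size 2, align 1) → ends 10
rss at 10 (size 24, align 1) → ends 34
prio at 34 (size 2, align 1) → ends 36
lock at 36 (size 40, align 1) → ends 76
pid at 76 (size 24, align 1) → ends 100
total 100 bytes, alignment 1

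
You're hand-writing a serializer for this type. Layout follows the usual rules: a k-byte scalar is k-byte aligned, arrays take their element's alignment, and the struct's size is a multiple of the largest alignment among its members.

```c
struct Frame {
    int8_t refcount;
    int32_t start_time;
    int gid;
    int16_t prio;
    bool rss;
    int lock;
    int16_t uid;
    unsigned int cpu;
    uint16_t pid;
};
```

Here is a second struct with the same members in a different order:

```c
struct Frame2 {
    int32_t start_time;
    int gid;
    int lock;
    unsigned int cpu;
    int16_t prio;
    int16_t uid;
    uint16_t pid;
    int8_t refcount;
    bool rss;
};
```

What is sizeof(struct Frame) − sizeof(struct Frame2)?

8

0..1  refcount  (1B, 1-aligned)
1..4  -- padding (3B)
4..8  start_time  (4B, 4-aligned)
8..12  gid  (4B, 4-aligned)
12..14  prio  (2B, 2-aligned)
14..15  rss  (1B, 1-aligned)
15..16  -- padding (1B)
16..20  lock  (4B, 4-aligned)
20..22  uid  (2B, 2-aligned)
22..24  -- padding (2B)
24..28  cpu  (4B, 4-aligned)
28..30  pid  (2B, 2-aligned)
30..32  -- tail padding (2B)
sizeof = 32, alignof = 4
— Frame2 —
0..4  start_time  (4B, 4-aligned)
4..8  gid  (4B, 4-aligned)
8..12  lock  (4B, 4-aligned)
12..16  cpu  (4B, 4-aligned)
16..18  prio  (2B, 2-aligned)
18..20  uid  (2B, 2-aligned)
20..22  pid  (2B, 2-aligned)
22..23  refcount  (1B, 1-aligned)
23..24  rss  (1B, 1-aligned)
sizeof = 24, alignof = 4
32 − 24 = 8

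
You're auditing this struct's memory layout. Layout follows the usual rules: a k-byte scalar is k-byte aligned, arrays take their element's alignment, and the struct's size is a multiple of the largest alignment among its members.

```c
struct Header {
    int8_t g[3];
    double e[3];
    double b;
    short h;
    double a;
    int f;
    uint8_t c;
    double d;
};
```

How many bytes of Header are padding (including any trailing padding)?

14

g at 0 (size 3, align 1) → ends 3
pad 5 to align 8 for e
e at 8 (size 24, align 8) → ends 32
b at 32 (size 8, align 8) → ends 40
h at 40 (size 2, align 2) → ends 42
pad 6 to align 8 for a
a at 48 (size 8, align 8) → ends 56
f at 56 (size 4, align 4) → ends 60
c at 60 (size 1, align 1) → ends 61
pad 3 to align 8 for d
d at 64 (size 8, align 8) → ends 72
total 72 bytes, alignment 8
data bytes 58, size 72 → padding 14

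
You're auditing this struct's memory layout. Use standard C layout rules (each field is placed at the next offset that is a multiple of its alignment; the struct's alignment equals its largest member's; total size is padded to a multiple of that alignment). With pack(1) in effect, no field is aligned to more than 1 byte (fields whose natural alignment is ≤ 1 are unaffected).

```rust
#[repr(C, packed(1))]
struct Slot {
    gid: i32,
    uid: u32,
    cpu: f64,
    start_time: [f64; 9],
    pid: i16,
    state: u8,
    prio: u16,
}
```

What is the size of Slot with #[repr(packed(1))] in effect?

93

gid at 0 (size 4, align 1) → ends 4
uid at 4 (size 4, align 1) → ends 8
cpu at 8 (size 8, align 1) → ends 16
start_time at 16 (size 72, align 1) → ends 88
pid at 88 (size 2, align 1) → ends 90
state at 90 (size 1, align 1) → ends 91
prio at 91 (size 2, align 1) → ends 93
total 93 bytes, alignment 1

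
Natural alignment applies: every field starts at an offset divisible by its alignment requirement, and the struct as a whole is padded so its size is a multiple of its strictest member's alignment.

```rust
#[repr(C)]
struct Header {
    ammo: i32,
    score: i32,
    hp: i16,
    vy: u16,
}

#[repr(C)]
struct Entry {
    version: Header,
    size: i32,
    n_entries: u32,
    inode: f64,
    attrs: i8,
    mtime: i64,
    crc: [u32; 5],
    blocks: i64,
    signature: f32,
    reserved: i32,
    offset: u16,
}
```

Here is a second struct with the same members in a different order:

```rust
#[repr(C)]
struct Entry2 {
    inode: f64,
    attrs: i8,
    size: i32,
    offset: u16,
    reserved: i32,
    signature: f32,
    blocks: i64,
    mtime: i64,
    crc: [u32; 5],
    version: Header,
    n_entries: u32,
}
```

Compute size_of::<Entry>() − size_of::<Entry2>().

8

Header: @0: ammo [4B, align 4] → 4; @4: score [4B, align 4] → 8; @8: hp [2B, align 2] → 10; @10: vy [2B, align 2] → 12; size 12, align 4
@0: version [12B, align 4] → 12
@12: size [4B, align 4] → 16
@16: n_entries [4B, align 4] → 20
+4 pad (align 8)
@24: inode [8B, align 8] → 32
@32: attrs [1B, align 1] → 33
+7 pad (align 8)
@40: mtime [8B, align 8] → 48
@48: crc [20B, align 4] → 68
+4 pad (align 8)
@72: blocks [8B, align 8] → 80
@80: signature [4B, align 4] → 84
@84: reserved [4B, align 4] → 88
@88: offset [2B, align 2] → 90
+6 tail pad (align 8)
size 96, align 8
— Entry2 —
@0: inode [8B, align 8] → 8
@8: attrs [1B, align 1] → 9
+3 pad (align 4)
@12: size [4B, align 4] → 16
@16: offset [2B, align 2] → 18
+2 pad (align 4)
@20: reserved [4B, align 4] → 24
@24: signature [4B, align 4] → 28
+4 pad (align 8)
@32: blocks [8B, align 8] → 40
@40: mtime [8B, align 8] → 48
@48: crc [20B, align 4] → 68
@68: version [12B, align 4] → 80
@80: n_entries [4B, align 4] → 84
+4 tail pad (align 8)
size 88, align 8
96 − 88 = 8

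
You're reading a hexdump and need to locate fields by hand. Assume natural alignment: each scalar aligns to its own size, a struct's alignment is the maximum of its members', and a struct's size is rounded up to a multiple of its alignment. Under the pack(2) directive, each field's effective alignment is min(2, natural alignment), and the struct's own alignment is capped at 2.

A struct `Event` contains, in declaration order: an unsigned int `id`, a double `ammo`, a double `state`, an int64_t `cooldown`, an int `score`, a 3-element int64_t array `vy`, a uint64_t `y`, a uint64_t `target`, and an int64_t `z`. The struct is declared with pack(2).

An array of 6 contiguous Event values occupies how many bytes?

@0: id [4B, align 2] → 4
@4: ammo [8B, align 2] → 12
@12: state [8B, align 2] → 20
@20: cooldown [8B, align 2] → 28
@28: score [4B, align 2] → 32
@32: vy [24B, align 2] → 56
@56: y [8B, align 2] → 64
@64: target [8B, align 2] → 72
@72: z [8B, align 2] → 80
size 80, align 2
array of 6: 6 × 80 = 480

480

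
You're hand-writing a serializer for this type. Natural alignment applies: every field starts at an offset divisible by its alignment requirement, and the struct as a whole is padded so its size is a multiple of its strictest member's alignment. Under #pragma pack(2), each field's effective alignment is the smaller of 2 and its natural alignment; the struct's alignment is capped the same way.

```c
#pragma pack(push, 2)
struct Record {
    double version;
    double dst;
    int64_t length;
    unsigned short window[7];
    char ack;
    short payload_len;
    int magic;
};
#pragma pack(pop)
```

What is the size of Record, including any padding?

46 bytes

0..8  version  (8B, 2-aligned)
8..16  dst  (8B, 2-aligned)
16..24  length  (8B, 2-aligned)
24..38  window  (14B, 2-aligned)
38..39  ack  (1B, 1-aligned)
39..40  -- padding (1B)
40..42  payload_len  (2B, 2-aligned)
42..46  magic  (4B, 2-aligned)
sizeof = 46, alignof = 2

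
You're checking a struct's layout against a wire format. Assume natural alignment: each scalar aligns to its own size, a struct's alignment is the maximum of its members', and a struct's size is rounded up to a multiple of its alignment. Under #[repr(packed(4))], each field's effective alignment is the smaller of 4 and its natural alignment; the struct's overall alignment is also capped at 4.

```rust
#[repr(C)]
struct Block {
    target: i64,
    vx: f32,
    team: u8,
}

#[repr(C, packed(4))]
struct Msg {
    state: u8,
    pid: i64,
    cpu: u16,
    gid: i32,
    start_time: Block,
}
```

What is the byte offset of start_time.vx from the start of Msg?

28

Block: 0..8  target  (8B, 8-aligned); 8..12  vx  (4B, 4-aligned); 12..13  team  (1B, 1-aligned); 13..16  -- tail padding (3B); sizeof = 16, alignof = 8
0..1  state  (1B, 1-aligned)
1..4  -- padding (3B)
4..12  pid  (8B, 4-aligned)
12..14  cpu  (2B, 2-aligned)
14..16  -- padding (2B)
16..20  gid  (4B, 4-aligned)
20..36  start_time  (16B, 4-aligned)
within Block: vx at 8
20 + 8 = 28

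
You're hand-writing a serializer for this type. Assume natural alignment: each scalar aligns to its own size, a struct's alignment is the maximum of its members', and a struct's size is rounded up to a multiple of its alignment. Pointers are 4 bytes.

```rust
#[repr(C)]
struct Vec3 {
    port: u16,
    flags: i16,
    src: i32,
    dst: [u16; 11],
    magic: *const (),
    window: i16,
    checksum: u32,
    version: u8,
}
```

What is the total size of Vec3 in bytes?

port at 0 (size 2, align 2) → ends 2
flags at 2 (size 2, align 2) → ends 4
src at 4 (size 4, align 4) → ends 8
dst at 8 (size 22, align 2) → ends 30
pad 2 to align 4 for magic
magic at 32 (size 4, align 4) → ends 36
window at 36 (size 2, align 2) → ends 38
pad 2 to align 4 for checksum
checksum at 40 (size 4, align 4) → ends 44
version at 44 (size 1, align 1) → ends 45
tail pad 3 to reach multiple of 4
total 48 bytes, alignment 4

48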